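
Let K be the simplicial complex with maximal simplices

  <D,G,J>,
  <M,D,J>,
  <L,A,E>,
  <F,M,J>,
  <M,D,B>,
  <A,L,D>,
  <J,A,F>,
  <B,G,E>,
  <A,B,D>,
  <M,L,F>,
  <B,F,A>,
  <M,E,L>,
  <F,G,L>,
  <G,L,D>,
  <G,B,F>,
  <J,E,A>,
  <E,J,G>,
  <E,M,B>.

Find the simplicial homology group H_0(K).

K has 9 vertices, 27 edges, 18 triangles.
rank ∂_0 = 0, rank ∂_1 = 8 ⇒ b_0 = 9 − 0 − 8 = 1; all invariant factors of ∂_1 are 1 so no torsion. So H_0 = Z.

H_0 = Z.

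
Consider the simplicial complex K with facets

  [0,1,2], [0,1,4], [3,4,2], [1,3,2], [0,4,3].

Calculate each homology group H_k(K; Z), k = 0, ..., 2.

H_0 ≅ Z,  H_1 ≅ Z,  H_2 = 0.

Fix the vertex order 0 < 1 < 2 < 3 < 4 and write every simplex with vertices in increasing order. Then dim K = 2 and the simplices of K are:

  0-simplices (5): [0], [1], [2], [3], [4]
  1-simplices (10): [0,1], [0,2], [0,3], [0,4], [1,2], [1,3], [1,4], [2,3], [2,4], [3,4]
  2-simplices (5): [0,1,2], [0,1,4], [0,3,4], [1,2,3], [2,3,4]

giving chain groups C_0 ≅ Z^5, C_1 ≅ Z^10, C_2 ≅ Z^5.

Boundary ∂_1: C_1 → C_0 maps an edge to its endpoints' difference, ∂[p,q] = q − p. For instance
  ∂[1,2] = [2] − [1].
This gives a 5×10 integer matrix of rank 4; reducing to Smith normal form yields diagonal entries (1,1,1,1).

The boundary map ∂_2: C_2 → C_1 maps a triangle to the signed sum of its edges. For instance
  ∂[1,2,3] = [2,3] − [1,3] + [1,2],
  ∂[0,1,4] = [1,4] − [0,4] + [0,1].
As a 10×5 matrix over Z this has rank 5, with invariant factors (1,1,1,1,1).

Now H_k = ker ∂_k / im ∂_{k+1}, so:

  H_0: rank C_0 − rank ∂_1 = 5 − 4 = 1, and the invariant factors of ∂_1 are all 1, so H_0 = Z.
  H_1: rank ker ∂_1 − rank ∂_2 = (10 − 4) − 5 = 1, and the invariant factors of ∂_2 are all 1, so H_1 = Z.
  H_2: rank ker ∂_2 − rank ∂_3 = (5 − 5) − 0 = 0, and there is no ∂_3, so H_2 = 0.

(K is a triangulation of the Möbius band.)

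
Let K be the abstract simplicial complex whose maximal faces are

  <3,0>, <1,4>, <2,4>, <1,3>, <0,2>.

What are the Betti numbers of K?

b_0 = 1, b_1 = 1.

We work with the vertex ordering 0 < 1 < 2 < 3 < 4. The simplices of K, each written with vertices in increasing order, are:

  0-simplices (5): [0], [1], [2], [3], [4]
  1-simplices (5): [0,2], [0,3], [1,3], [1,4], [2,4]

giving chain groups C_0 ≅ Z^5, C_1 ≅ Z^5.

Boundary ∂_1: C_1 → C_0 sends each edge [p,q] (with p < q) to q − p. For instance
  ∂[2,4] = [4] − [2].
This gives a 5×5 integer matrix of rank 4; reducing to Smith normal form yields diagonal entries (1,1,1,1).

Now H_k = ker ∂_k / im ∂_{k+1}, so:

  H_0: rank C_0 − rank ∂_1 = 5 − 4 = 1, and the invariant factors of ∂_1 are all 1, so H_0 ≅ Z.
  H_1: rank ker ∂_1 − rank ∂_2 = (5 − 4) − 0 = 1, and there is no ∂_2, so H_1 ≅ Z.

As a check, the Euler characteristic is 5 − 5 = 0, which agrees with 1 − 1 = 0.

Hence the Betti numbers are b_0 = 1, b_1 = 1.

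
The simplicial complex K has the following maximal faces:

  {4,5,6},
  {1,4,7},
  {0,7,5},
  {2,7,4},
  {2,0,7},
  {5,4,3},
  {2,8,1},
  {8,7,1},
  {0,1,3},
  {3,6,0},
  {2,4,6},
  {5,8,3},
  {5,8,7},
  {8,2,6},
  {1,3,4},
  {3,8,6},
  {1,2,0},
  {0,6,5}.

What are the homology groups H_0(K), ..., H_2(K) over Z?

H_0 ≅ Z,  H_1 ≅ Z ⊕ Z/2,  H_2 = 0.

Fix the vertex order 0 < 1 < 2 < 3 < 4 < 5 < 6 < 7 < 8 and write every simplex with vertices in increasing order. Then dim K = 2 and the simplices of K are:

  0-simplices (9): [0], [1], [2], [3], [4], [5], [6], [7], [8]
  1-simplices (27): (27 of them)
  2-simplices (18): [0,1,2], [0,1,3], [0,2,7], [0,3,6], [0,5,6], [0,5,7], [1,2,8], [1,3,4], [1,4,7], [1,7,8], [2,4,6], [2,4,7], [2,6,8], [3,4,5], [3,5,8], [3,6,8], [4,5,6], [5,7,8]

so the chain groups are C_0 ≅ Z^9, C_1 ≅ Z^27, C_2 ≅ Z^18.

∂_1: C_1 → C_0 sends each edge [p,q] (with p < q) to q − p. For instance
  ∂[4,5] = [5] − [4].
This gives a 9×27 integer matrix of rank 8; reducing to Smith normal form yields diagonal entries (1,1,1,1,1,1,1,1).

∂_2: C_2 → C_1 acts by ∂[p,q,r] = [q,r] − [p,r] + [p,q]. For instance
  ∂[4,5,6] = [5,6] − [4,6] + [4,5],
  ∂[0,1,2] = [1,2] − [0,2] + [0,1].
The 27×18 boundary matrix has rank 18 and Smith normal form diag(1,1,1,1,1,1,1,1,1,1,1,1,1,1,1,1,1,2).

Computing H_k = (kernel of ∂_k) / (image of ∂_{k+1}):

  H_0: rank C_0 − rank ∂_1 = 9 − 8 = 1, and the invariant factors of ∂_1 are all 1, so H_0 = Z.
  H_1: rank ker ∂_1 − rank ∂_2 = (27 − 8) − 18 = 1, and ∂_2 has invariant factor 2 > 1, so H_1 = Z ⊕ Z/2.
  H_2: rank ker ∂_2 − rank ∂_3 = (18 − 18) − 0 = 0, and there is no ∂_3, so H_2 = 0.

(K is a triangulation of the Klein bottle.)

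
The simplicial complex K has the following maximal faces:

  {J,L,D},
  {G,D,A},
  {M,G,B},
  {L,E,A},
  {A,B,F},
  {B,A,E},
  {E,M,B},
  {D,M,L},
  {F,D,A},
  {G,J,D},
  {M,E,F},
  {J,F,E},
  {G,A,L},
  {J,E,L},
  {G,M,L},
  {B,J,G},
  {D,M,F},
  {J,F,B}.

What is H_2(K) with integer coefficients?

H_2 ≅ 0.

We work with the vertex ordering A < B < D < E < F < G < J < L < M. The simplices of K, each written with vertices in increasing order, are:

  0-simplices (9): A, B, D, E, F, G, J, L, M
  1-simplices (27): AB, AD, AE, AF, AG, AL, BE, BF, BG, BJ, BM, DF, DG, DJ, DL, DM, EF, EJ, EL, EM, FJ, FM, GJ, GL, GM, JL, LM
  2-simplices (18): ABE, ABF, ADF, ADG, AEL, AGL, BEM, BFJ, BGJ, BGM, DFM, DGJ, DJL, DLM, EFJ, EFM, EJL, GLM

giving chain groups C_0 ≅ Z^9, C_1 ≅ Z^27, C_2 ≅ Z^18.

The boundary map ∂_1: C_1 → C_0 sends each edge [p,q] (with p < q) to q − p.
The resulting 9×27 matrix has rank 8, and its Smith normal form has invariant factors (1,1,1,1,1,1,1,1).

The boundary map ∂_2: C_2 → C_1 acts by ∂[p,q,r] = [q,r] − [p,r] + [p,q]. For instance
  ∂BEM = EM − BM + BE,
  ∂ADF = DF − AF + AD.
As a 27×18 matrix over Z this has rank 18, with invariant factors (1,1,1,1,1,1,1,1,1,1,1,1,1,1,1,1,1,2).

Computing H_k = (kernel of ∂_k) / (image of ∂_{k+1}):

  H_2: rank ker ∂_2 − rank ∂_3 = (18 − 18) − 0 = 0, and there is no ∂_3, so H_2 = 0.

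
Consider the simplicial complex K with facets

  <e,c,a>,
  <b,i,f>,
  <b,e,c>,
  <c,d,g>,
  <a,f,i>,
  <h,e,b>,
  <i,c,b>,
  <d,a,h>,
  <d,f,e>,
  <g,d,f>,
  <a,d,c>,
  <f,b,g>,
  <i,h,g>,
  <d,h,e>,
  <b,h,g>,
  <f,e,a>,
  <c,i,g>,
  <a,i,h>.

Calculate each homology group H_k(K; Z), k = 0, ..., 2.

K has 9 vertices, 27 edges, 18 triangles.
rank ∂_0 = 0, rank ∂_1 = 8 ⇒ b_0 = 9 − 0 − 8 = 1; all invariant factors of ∂_1 are 1 so no torsion. So H_0 ≅ Z.
rank ∂_1 = 8, rank ∂_2 = 18 ⇒ b_1 = 27 − 8 − 18 = 1; ∂_2 has invariant factor(s) [2] giving torsion. So H_1 ≅ Z ⊕ Z/2.
rank ∂_2 = 18, rank ∂_3 = 0 ⇒ b_2 = 18 − 18 − 0 = 0. So H_2 ≅ 0.

H_0 ≅ Z,  H_1 ≅ Z ⊕ Z/2,  H_2 = 0.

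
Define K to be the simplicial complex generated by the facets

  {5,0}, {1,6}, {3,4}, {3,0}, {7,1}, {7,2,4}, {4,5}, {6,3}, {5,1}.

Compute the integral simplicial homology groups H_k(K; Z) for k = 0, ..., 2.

We work with the vertex ordering 0 < 1 < 2 < 3 < 4 < 5 < 6 < 7. The simplices of K, each written with vertices in increasing order, are:

  0-simplices (8): [0], [1], [2], [3], [4], [5], [6], [7]
  1-simplices (11): [0,3], [0,5], [1,5], [1,6], [1,7], [2,4], [2,7], [3,4], [3,6], [4,5], [4,7]
  2-simplices (1): [2,4,7]

so the chain groups are C_0 ≅ Z^8, C_1 ≅ Z^11, C_2 ≅ Z^1.

The boundary map ∂_1: C_1 → C_0 maps an edge to its endpoints' difference, ∂[p,q] = q − p. For instance
  ∂[0,5] = [5] − [0].
The resulting 8×11 matrix has rank 7, and its Smith normal form has invariant factors (1,1,1,1,1,1,1).

The boundary map ∂_2: C_2 → C_1 maps a triangle to the signed sum of its edges. For instance
  ∂[2,4,7] = [4,7] − [2,7] + [2,4].
As a 11×1 matrix over Z this has rank 1, with invariant factors (1).

Reading off H_k = ker ∂_k / im ∂_{k+1}:

  H_0: rank C_0 − rank ∂_1 = 8 − 7 = 1, and the invariant factors of ∂_1 are all 1, so H_0 = Z.
  H_1: rank ker ∂_1 − rank ∂_2 = (11 − 7) − 1 = 3, and the invariant factors of ∂_2 are all 1, so H_1 = Z^3.
  H_2: rank ker ∂_2 − rank ∂_3 = (1 − 1) − 0 = 0, and there is no ∂_3, so H_2 = 0.

As a check, the Euler characteristic is 8 − 11 + 1 = -2, which agrees with 1 − 3 + 0 = -2.

H_0 = Z,  H_1 = Z^3,  H_2 = 0.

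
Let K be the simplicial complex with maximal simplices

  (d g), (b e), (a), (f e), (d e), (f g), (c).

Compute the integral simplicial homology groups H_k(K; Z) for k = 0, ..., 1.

We work with the vertex ordering a < b < c < d < e < f < g. The simplices of K, each written with vertices in increasing order, are:

  0-simplices (7): a, b, c, d, e, f, g
  1-simplices (5): be, de, dg, ef, fg

Hence C_0 ≅ Z^7, C_1 ≅ Z^5.

∂_1: C_1 → C_0 is given by ∂[p,q] = [q] − [p].
As a 7×5 matrix over Z this has rank 4, with invariant factors (1,1,1,1).

Computing H_k = (kernel of ∂_k) / (image of ∂_{k+1}):

  H_0: rank C_0 − rank ∂_1 = 7 − 4 = 3, and the invariant factors of ∂_1 are all 1, so H_0 ≅ Z^3.
  H_1: rank ker ∂_1 − rank ∂_2 = (5 − 4) − 0 = 1, and there is no ∂_2, so H_1 ≅ Z.

H_0 ≅ Z^3,  H_1 ≅ Z.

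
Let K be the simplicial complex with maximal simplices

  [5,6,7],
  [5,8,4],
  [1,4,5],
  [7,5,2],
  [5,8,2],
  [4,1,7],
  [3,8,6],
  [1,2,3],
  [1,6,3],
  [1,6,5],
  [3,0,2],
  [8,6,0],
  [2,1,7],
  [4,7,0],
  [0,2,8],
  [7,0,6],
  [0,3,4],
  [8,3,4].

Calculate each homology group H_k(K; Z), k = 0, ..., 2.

We work with the vertex ordering 0 < 1 < 2 < 3 < 4 < 5 < 6 < 7 < 8. The simplices of K, each written with vertices in increasing order, are:

  0-simplices (9): [0], [1], [2], [3], [4], [5], [6], [7], [8]
  1-simplices (27): (27 of them)
  2-simplices (18): [0,2,3], [0,2,8], [0,3,4], [0,4,7], [0,6,7], [0,6,8], [1,2,3], [1,2,7], [1,3,6], [1,4,5], [1,4,7], [1,5,6], [2,5,7], [2,5,8], [3,4,8], [3,6,8], [4,5,8], [5,6,7]

giving chain groups C_0 ≅ Z^9, C_1 ≅ Z^27, C_2 ≅ Z^18.

The boundary map ∂_1: C_1 → C_0 maps an edge to its endpoints' difference, ∂[p,q] = q − p. For instance
  ∂[6,7] = [7] − [6].
The resulting 9×27 matrix has rank 8, and its Smith normal form has invariant factors (1,1,1,1,1,1,1,1).

∂_2: C_2 → C_1 acts by ∂[p,q,r] = [q,r] − [p,r] + [p,q]. For instance
  ∂[3,4,8] = [4,8] − [3,8] + [3,4],
  ∂[2,5,8] = [5,8] − [2,8] + [2,5].
As a 27×18 matrix over Z this has rank 18, with invariant factors (1,1,1,1,1,1,1,1,1,1,1,1,1,1,1,1,1,2).

Reading off H_k = ker ∂_k / im ∂_{k+1}:

  H_0: rank C_0 − rank ∂_1 = 9 − 8 = 1, and the invariant factors of ∂_1 are all 1, so H_0 ≅ Z.
  H_1: rank ker ∂_1 − rank ∂_2 = (27 − 8) − 18 = 1, and ∂_2 has invariant factor 2 > 1, so H_1 ≅ Z ⊕ Z_2.
  H_2: rank ker ∂_2 − rank ∂_3 = (18 − 18) − 0 = 0, and there is no ∂_3, so H_2 ≅ 0.

(K is a triangulation of the Klein bottle.)

H_0 ≅ Z,  H_1 ≅ Z ⊕ Z_2,  H_2 = 0.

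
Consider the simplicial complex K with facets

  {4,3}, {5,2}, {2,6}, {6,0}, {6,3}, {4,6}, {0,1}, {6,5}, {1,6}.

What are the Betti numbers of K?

b_0 = 1, b_1 = 3.

Fix the vertex order 0 < 1 < 2 < 3 < 4 < 5 < 6 and write every simplex with vertices in increasing order. Then dim K = 1 and the simplices of K are:

  0-simplices (7): [0], [1], [2], [3], [4], [5], [6]
  1-simplices (9): [0,1], [0,6], [1,6], [2,5], [2,6], [3,4], [3,6], [4,6], [5,6]

Hence C_0 ≅ Z^7, C_1 ≅ Z^9.

Boundary ∂_1: C_1 → C_0 maps an edge to its endpoints' difference, ∂[p,q] = q − p. For instance
  ∂[2,5] = [5] − [2].
As a 7×9 matrix over Z this has rank 6, with invariant factors (1,1,1,1,1,1).

Computing H_k = (kernel of ∂_k) / (image of ∂_{k+1}):

  H_0: rank C_0 − rank ∂_1 = 7 − 6 = 1, and the invariant factors of ∂_1 are all 1, so H_0 = Z.
  H_1: rank ker ∂_1 − rank ∂_2 = (9 − 6) − 0 = 3, and there is no ∂_2, so H_1 = Z^3.

As a check, the Euler characteristic is 7 − 9 = -2, which agrees with 1 − 3 = -2.
(K is a triangulation of a wedge of 3 circles.)

Hence the Betti numbers are b_0 = 1, b_1 = 3.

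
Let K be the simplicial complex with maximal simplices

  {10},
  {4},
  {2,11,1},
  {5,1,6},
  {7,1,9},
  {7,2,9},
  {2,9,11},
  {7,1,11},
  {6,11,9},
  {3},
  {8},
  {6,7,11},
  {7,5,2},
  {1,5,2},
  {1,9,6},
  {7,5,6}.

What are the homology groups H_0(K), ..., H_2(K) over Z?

H_0 = Z^5,  H_1 = Z_2,  H_2 = 0.

K has 11 vertices, 18 edges, 12 triangles.
rank ∂_0 = 0, rank ∂_1 = 6 ⇒ b_0 = 11 − 0 − 6 = 5; all invariant factors of ∂_1 are 1 so no torsion. So H_0 ≅ Z^5.
rank ∂_1 = 6, rank ∂_2 = 12 ⇒ b_1 = 18 − 6 − 12 = 0; ∂_2 has invariant factor(s) [2] giving torsion. So H_1 ≅ Z_2.
rank ∂_2 = 12, rank ∂_3 = 0 ⇒ b_2 = 12 − 12 − 0 = 0. So H_2 ≅ 0.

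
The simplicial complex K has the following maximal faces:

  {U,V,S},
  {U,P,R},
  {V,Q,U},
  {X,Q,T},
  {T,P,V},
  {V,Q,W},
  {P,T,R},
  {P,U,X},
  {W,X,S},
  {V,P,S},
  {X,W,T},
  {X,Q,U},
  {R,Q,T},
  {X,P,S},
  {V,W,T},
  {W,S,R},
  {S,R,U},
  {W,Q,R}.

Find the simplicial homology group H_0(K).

K has 9 vertices, 27 edges, 18 triangles.
rank ∂_0 = 0, rank ∂_1 = 8 ⇒ b_0 = 9 − 0 − 8 = 1; all invariant factors of ∂_1 are 1 so no torsion. So H_0 ≅ Z.

H_0 = Z.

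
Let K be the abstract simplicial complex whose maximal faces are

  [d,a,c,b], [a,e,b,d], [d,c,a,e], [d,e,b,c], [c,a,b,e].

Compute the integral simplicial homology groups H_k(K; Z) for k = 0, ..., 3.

H_0 ≅ Z,  H_1 = 0,  H_2 = 0,  H_3 ≅ Z.

We work with the vertex ordering a < b < c < d < e. The simplices of K, each written with vertices in increasing order, are:

  0-simplices (5): a, b, c, d, e
  1-simplices (10): ab, ac, ad, ae, bc, bd, be, cd, ce, de
  2-simplices (10): abc, abd, abe, acd, ace, ade, bcd, bce, bde, cde
  3-simplices (5): abcd, abce, abde, acde, bcde

so the chain groups are C_0 ≅ Z^5, C_1 ≅ Z^10, C_2 ≅ Z^10, C_3 ≅ Z^5.

The boundary map ∂_1: C_1 → C_0 maps an edge to its endpoints' difference, ∂[p,q] = q − p.
This gives a 5×10 integer matrix of rank 4; reducing to Smith normal form yields diagonal entries (1,1,1,1).

∂_2: C_2 → C_1 sends each 2-simplex [p,q,r] to [q,r] − [p,r] + [p,q]. For instance
  ∂ade = de − ae + ad,
  ∂bde = de − be + bd.
As a 10×10 matrix over Z this has rank 6, with invariant factors (1,1,1,1,1,1).

Boundary ∂_3: C_3 → C_2 sends each 3-simplex σ to the alternating sum Σ_i (−1)^i (σ with its i-th vertex removed). For instance
  ∂acde = cde − ade + ace − acd,
  ∂abcd = bcd − acd + abd − abc.
As a 10×5 matrix over Z this has rank 4, with invariant factors (1,1,1,1).

From H_k ≅ ker(∂_k) / im(∂_{k+1}) we obtain:

  H_0: rank C_0 − rank ∂_1 = 5 − 4 = 1, and the invariant factors of ∂_1 are all 1, so H_0 = Z.
  H_1: rank ker ∂_1 − rank ∂_2 = (10 − 4) − 6 = 0, and the invariant factors of ∂_2 are all 1, so H_1 = 0.
  H_2: rank ker ∂_2 − rank ∂_3 = (10 − 6) − 4 = 0, and the invariant factors of ∂_3 are all 1, so H_2 = 0.
  H_3: rank ker ∂_3 − rank ∂_4 = (5 − 4) − 0 = 1, and there is no ∂_4, so H_3 = Z.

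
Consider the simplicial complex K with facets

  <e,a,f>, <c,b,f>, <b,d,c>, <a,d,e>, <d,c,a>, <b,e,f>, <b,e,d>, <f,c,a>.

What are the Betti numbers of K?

We work with the vertex ordering a < b < c < d < e < f. The simplices of K, each written with vertices in increasing order, are:

  0-simplices (6): a, b, c, d, e, f
  1-simplices (12): ac, ad, ae, af, bc, bd, be, bf, cd, cf, de, ef
  2-simplices (8): acd, acf, ade, aef, bcd, bcf, bde, bef

Hence C_0 ≅ Z^6, C_1 ≅ Z^12, C_2 ≅ Z^8.

Boundary ∂_1: C_1 → C_0 sends each edge [p,q] (with p < q) to q − p.
This gives a 6×12 integer matrix of rank 5; reducing to Smith normal form yields diagonal entries (1,1,1,1,1).

The boundary map ∂_2: C_2 → C_1 acts by ∂[p,q,r] = [q,r] − [p,r] + [p,q]. For instance
  ∂acf = cf − af + ac,
  ∂bef = ef − bf + be.
This gives a 12×8 integer matrix of rank 7; reducing to Smith normal form yields diagonal entries (1,1,1,1,1,1,1).

Now H_k = ker ∂_k / im ∂_{k+1}, so:

  H_0: rank C_0 − rank ∂_1 = 6 − 5 = 1, and the invariant factors of ∂_1 are all 1, so H_0 ≅ Z.
  H_1: rank ker ∂_1 − rank ∂_2 = (12 − 5) − 7 = 0, and the invariant factors of ∂_2 are all 1, so H_1 ≅ 0.
  H_2: rank ker ∂_2 − rank ∂_3 = (8 − 7) − 0 = 1, and there is no ∂_3, so H_2 ≅ Z.

Hence the Betti numbers are b_0 = 1, b_1 = 0, b_2 = 1.

b_0 = 1, b_1 = 0, b_2 = 1.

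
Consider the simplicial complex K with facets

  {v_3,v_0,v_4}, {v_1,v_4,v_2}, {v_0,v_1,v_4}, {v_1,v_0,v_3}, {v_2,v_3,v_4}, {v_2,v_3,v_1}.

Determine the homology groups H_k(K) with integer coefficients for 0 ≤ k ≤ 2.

H_0 ≅ Z,  H_1 = 0,  H_2 ≅ Z.

Take the total order v_0 < v_1 < v_2 < v_3 < v_4 on the vertex set. Then K (dimension 2) consists of the simplices:

  0-simplices (5): [v_0], [v_1], [v_2], [v_3], [v_4]
  1-simplices (9): [v_0,v_1], [v_0,v_3], [v_0,v_4], [v_1,v_2], [v_1,v_3], [v_1,v_4], [v_2,v_3], [v_2,v_4], [v_3,v_4]
  2-simplices (6): [v_0,v_1,v_3], [v_0,v_1,v_4], [v_0,v_3,v_4], [v_1,v_2,v_3], [v_1,v_2,v_4], [v_2,v_3,v_4]

so the chain groups are C_0 ≅ Z^5, C_1 ≅ Z^9, C_2 ≅ Z^6.

∂_1: C_1 → C_0 maps an edge to its endpoints' difference, ∂[p,q] = q − p. For instance
  ∂[v_1,v_4] = [v_4] − [v_1].
This gives a 5×9 integer matrix of rank 4; reducing to Smith normal form yields diagonal entries (1,1,1,1).

∂_2: C_2 → C_1 acts by ∂[p,q,r] = [q,r] − [p,r] + [p,q]. For instance
  ∂[v_0,v_1,v_4] = [v_1,v_4] − [v_0,v_4] + [v_0,v_1],
  ∂[v_0,v_1,v_3] = [v_1,v_3] − [v_0,v_3] + [v_0,v_1].
The 9×6 boundary matrix has rank 5 and Smith normal form diag(1,1,1,1,1).

Now H_k = ker ∂_k / im ∂_{k+1}, so:

  H_0: rank C_0 − rank ∂_1 = 5 − 4 = 1, and the invariant factors of ∂_1 are all 1, so H_0 ≅ Z.
  H_1: rank ker ∂_1 − rank ∂_2 = (9 − 4) − 5 = 0, and the invariant factors of ∂_2 are all 1, so H_1 ≅ 0.
  H_2: rank ker ∂_2 − rank ∂_3 = (6 − 5) − 0 = 1, and there is no ∂_3, so H_2 ≅ Z.

As a check, the Euler characteristic is 5 − 9 + 6 = 2, which agrees with 1 − 0 + 1 = 2.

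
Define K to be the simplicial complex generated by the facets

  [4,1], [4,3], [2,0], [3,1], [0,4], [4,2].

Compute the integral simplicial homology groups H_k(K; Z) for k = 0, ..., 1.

H_0 ≅ Z,  H_1 ≅ Z^2.

Take the total order 0 < 1 < 2 < 3 < 4 on the vertex set. Then K (dimension 1) consists of the simplices:

  0-simplices (5): [0], [1], [2], [3], [4]
  1-simplices (6): [0,2], [0,4], [1,3], [1,4], [2,4], [3,4]

giving chain groups C_0 ≅ Z^5, C_1 ≅ Z^6.

∂_1: C_1 → C_0 maps an edge to its endpoints' difference, ∂[p,q] = q − p. For instance
  ∂[3,4] = [4] − [3].
The resulting 5×6 matrix has rank 4, and its Smith normal form has invariant factors (1,1,1,1).

Now H_k = ker ∂_k / im ∂_{k+1}, so:

  H_0: rank C_0 − rank ∂_1 = 5 − 4 = 1, and the invariant factors of ∂_1 are all 1, so H_0 = Z.
  H_1: rank ker ∂_1 − rank ∂_2 = (6 − 4) − 0 = 2, and there is no ∂_2, so H_1 = Z^2.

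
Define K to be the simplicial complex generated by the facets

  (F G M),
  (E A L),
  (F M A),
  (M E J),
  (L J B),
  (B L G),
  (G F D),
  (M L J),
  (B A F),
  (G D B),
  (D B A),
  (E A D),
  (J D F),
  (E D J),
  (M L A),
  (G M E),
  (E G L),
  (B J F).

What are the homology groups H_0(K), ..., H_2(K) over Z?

K has 9 vertices, 27 edges, 18 triangles.
rank ∂_0 = 0, rank ∂_1 = 8 ⇒ b_0 = 9 − 0 − 8 = 1; all invariant factors of ∂_1 are 1 so no torsion. So H_0 = Z.
rank ∂_1 = 8, rank ∂_2 = 18 ⇒ b_1 = 27 − 8 − 18 = 1; ∂_2 has invariant factor(s) [2] giving torsion. So H_1 = Z ⊕ Z/2Z.
rank ∂_2 = 18, rank ∂_3 = 0 ⇒ b_2 = 18 − 18 − 0 = 0. So H_2 = 0.

H_0 ≅ Z,  H_1 ≅ Z ⊕ Z/2Z,  H_2 = 0.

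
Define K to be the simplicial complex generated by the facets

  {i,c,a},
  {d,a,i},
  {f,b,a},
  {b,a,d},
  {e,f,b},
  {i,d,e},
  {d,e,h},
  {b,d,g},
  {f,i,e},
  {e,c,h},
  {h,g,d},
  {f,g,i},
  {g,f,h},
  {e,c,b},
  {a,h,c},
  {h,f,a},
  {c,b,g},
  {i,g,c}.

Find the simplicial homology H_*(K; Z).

H_0 = Z,  H_1 = Z^2,  H_2 = Z.

Take the total order a < b < c < d < e < f < g < h < i on the vertex set. Then K (dimension 2) consists of the simplices:

  0-simplices (9): a, b, c, d, e, f, g, h, i
  1-simplices (27): ab, ac, ad, af, ah, ai, bc, bd, be, bf, bg, ce, cg, ch, ci, de, dg, dh, di, ef, eh, ei, fg, fh, fi, gh, gi
  2-simplices (18): abd, abf, ach, aci, adi, afh, bce, bcg, bdg, bef, ceh, cgi, deh, dei, dgh, efi, fgh, fgi

so the chain groups are C_0 ≅ Z^9, C_1 ≅ Z^27, C_2 ≅ Z^18.

∂_1: C_1 → C_0 is given by ∂[p,q] = [q] − [p]. For instance
  ∂fg = g − f.
This gives a 9×27 integer matrix of rank 8; reducing to Smith normal form yields diagonal entries (1,1,1,1,1,1,1,1).

∂_2: C_2 → C_1 sends each 2-simplex [p,q,r] to [q,r] − [p,r] + [p,q]. For instance
  ∂abf = bf − af + ab,
  ∂adi = di − ai + ad.
The resulting 27×18 matrix has rank 17, and its Smith normal form has invariant factors (1,1,1,1,1,1,1,1,1,1,1,1,1,1,1,1,1).

Reading off H_k = ker ∂_k / im ∂_{k+1}:

  H_0: rank C_0 − rank ∂_1 = 9 − 8 = 1, and the invariant factors of ∂_1 are all 1, so H_0 = Z.
  H_1: rank ker ∂_1 − rank ∂_2 = (27 − 8) − 17 = 2, and the invariant factors of ∂_2 are all 1, so H_1 = Z^2.
  H_2: rank ker ∂_2 − rank ∂_3 = (18 − 17) − 0 = 1, and there is no ∂_3, so H_2 = Z.

As a check, the Euler characteristic is 9 − 27 + 18 = 0, which agrees with 1 − 2 + 1 = 0.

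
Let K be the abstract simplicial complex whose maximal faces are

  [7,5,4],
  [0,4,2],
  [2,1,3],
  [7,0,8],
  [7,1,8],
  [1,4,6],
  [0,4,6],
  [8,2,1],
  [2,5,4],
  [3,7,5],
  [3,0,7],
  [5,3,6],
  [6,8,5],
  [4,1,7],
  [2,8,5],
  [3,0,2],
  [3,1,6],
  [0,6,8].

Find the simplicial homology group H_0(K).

We work with the vertex ordering 0 < 1 < 2 < 3 < 4 < 5 < 6 < 7 < 8. The simplices of K, each written with vertices in increasing order, are:

  0-simplices (9): [0], [1], [2], [3], [4], [5], [6], [7], [8]
  1-simplices (27): (27 of them)
  2-simplices (18): [0,2,3], [0,2,4], [0,3,7], [0,4,6], [0,6,8], [0,7,8], [1,2,3], [1,2,8], [1,3,6], [1,4,6], [1,4,7], [1,7,8], [2,4,5], [2,5,8], [3,5,6], [3,5,7], [4,5,7], [5,6,8]

so the chain groups are C_0 ≅ Z^9, C_1 ≅ Z^27, C_2 ≅ Z^18.

Boundary ∂_1: C_1 → C_0 maps an edge to its endpoints' difference, ∂[p,q] = q − p.
As a 9×27 matrix over Z this has rank 8, with invariant factors (1,1,1,1,1,1,1,1).

Boundary ∂_2: C_2 → C_1 acts by ∂[p,q,r] = [q,r] − [p,r] + [p,q]. For instance
  ∂[2,4,5] = [4,5] − [2,5] + [2,4],
  ∂[0,2,4] = [2,4] − [0,4] + [0,2].
The resulting 27×18 matrix has rank 17, and its Smith normal form has invariant factors (1,1,1,1,1,1,1,1,1,1,1,1,1,1,1,1,1).

Computing H_k = (kernel of ∂_k) / (image of ∂_{k+1}):

  H_0: rank C_0 − rank ∂_1 = 9 − 8 = 1, and the invariant factors of ∂_1 are all 1, so H_0 = Z.

H_0 = Z.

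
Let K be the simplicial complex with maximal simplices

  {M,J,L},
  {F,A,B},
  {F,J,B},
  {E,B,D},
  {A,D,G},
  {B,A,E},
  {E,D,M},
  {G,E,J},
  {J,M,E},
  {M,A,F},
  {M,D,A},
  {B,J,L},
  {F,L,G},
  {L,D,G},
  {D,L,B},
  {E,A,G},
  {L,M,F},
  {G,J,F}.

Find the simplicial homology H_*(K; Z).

Fix the vertex order A < B < D < E < F < G < J < L < M and write every simplex with vertices in increasing order. Then dim K = 2 and the simplices of K are:

  0-simplices (9): A, B, D, E, F, G, J, L, M
  1-simplices (27): AB, AD, AE, AF, AG, AM, BD, BE, BF, BJ, BL, DE, DG, DL, DM, EG, EJ, EM, FG, FJ, FL, FM, GJ, GL, JL, JM, LM
  2-simplices (18): ABE, ABF, ADG, ADM, AEG, AFM, BDE, BDL, BFJ, BJL, DEM, DGL, EGJ, EJM, FGJ, FGL, FLM, JLM

so the chain groups are C_0 ≅ Z^9, C_1 ≅ Z^27, C_2 ≅ Z^18.

The boundary map ∂_1: C_1 → C_0 maps an edge to its endpoints' difference, ∂[p,q] = q − p. For instance
  ∂GJ = J − G.
The 9×27 boundary matrix has rank 8 and Smith normal form diag(1,1,1,1,1,1,1,1).

∂_2: C_2 → C_1 acts by ∂[p,q,r] = [q,r] − [p,r] + [p,q]. For instance
  ∂DEM = EM − DM + DE,
  ∂EJM = JM − EM + EJ.
The resulting 27×18 matrix has rank 18, and its Smith normal form has invariant factors (1,1,1,1,1,1,1,1,1,1,1,1,1,1,1,1,1,2).

From H_k ≅ ker(∂_k) / im(∂_{k+1}) we obtain:

  H_0: rank C_0 − rank ∂_1 = 9 − 8 = 1, and the invariant factors of ∂_1 are all 1, so H_0 ≅ Z.
  H_1: rank ker ∂_1 − rank ∂_2 = (27 − 8) − 18 = 1, and ∂_2 has invariant factor 2 > 1, so H_1 ≅ Z ⊕ Z/2.
  H_2: rank ker ∂_2 − rank ∂_3 = (18 − 18) − 0 = 0, and there is no ∂_3, so H_2 ≅ 0.

As a check, the Euler characteristic is 9 − 27 + 18 = 0, which agrees with 1 − 1 + 0 = 0.

H_0 ≅ Z,  H_1 ≅ Z ⊕ Z/2,  H_2 = 0.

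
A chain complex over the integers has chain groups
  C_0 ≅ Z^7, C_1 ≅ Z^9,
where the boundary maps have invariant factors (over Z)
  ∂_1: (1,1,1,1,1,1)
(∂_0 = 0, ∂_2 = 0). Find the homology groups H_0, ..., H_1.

H_0 = Z,  H_1 = Z^3.

H_0: b_0 = 7 − 0 − 6 = 1; torsion from ∂_1 factors > 1: none. So H_0 = Z.
H_1: b_1 = 9 − 6 − 0 = 3; torsion from ∂_2 factors > 1: none. So H_1 = Z^3.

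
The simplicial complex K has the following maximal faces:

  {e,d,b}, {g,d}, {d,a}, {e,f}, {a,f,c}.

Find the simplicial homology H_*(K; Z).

H_0 = Z,  H_1 = Z,  H_2 = 0.

Take the total order a < b < c < d < e < f < g on the vertex set. Then K (dimension 2) consists of the simplices:

  0-simplices (7): a, b, c, d, e, f, g
  1-simplices (9): ac, ad, af, bd, be, cf, de, dg, ef
  2-simplices (2): acf, bde

so the chain groups are C_0 ≅ Z^7, C_1 ≅ Z^9, C_2 ≅ Z^2.

Boundary ∂_1: C_1 → C_0 maps an edge to its endpoints' difference, ∂[p,q] = q − p. For instance
  ∂dg = g − d.
The 7×9 boundary matrix has rank 6 and Smith normal form diag(1,1,1,1,1,1).

∂_2: C_2 → C_1 sends each 2-simplex [p,q,r] to [q,r] − [p,r] + [p,q]. For instance
  ∂acf = cf − af + ac,
  ∂bde = de − be + bd.
This gives a 9×2 integer matrix of rank 2; reducing to Smith normal form yields diagonal entries (1,1).

From H_k ≅ ker(∂_k) / im(∂_{k+1}) we obtain:

  H_0: rank C_0 − rank ∂_1 = 7 − 6 = 1, and the invariant factors of ∂_1 are all 1, so H_0 ≅ Z.
  H_1: rank ker ∂_1 − rank ∂_2 = (9 − 6) − 2 = 1, and the invariant factors of ∂_2 are all 1, so H_1 ≅ Z.
  H_2: rank ker ∂_2 − rank ∂_3 = (2 − 2) − 0 = 0, and there is no ∂_3, so H_2 ≅ 0.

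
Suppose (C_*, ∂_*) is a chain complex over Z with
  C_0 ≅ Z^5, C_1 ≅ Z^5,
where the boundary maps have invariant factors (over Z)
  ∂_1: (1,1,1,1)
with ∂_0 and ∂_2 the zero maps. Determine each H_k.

H_0: b_0 = 5 − 0 − 4 = 1; torsion from ∂_1 factors > 1: none. So H_0 ≅ Z.
H_1: b_1 = 5 − 4 − 0 = 1; torsion from ∂_2 factors > 1: none. So H_1 ≅ Z.

H_0 ≅ Z,  H_1 ≅ Z.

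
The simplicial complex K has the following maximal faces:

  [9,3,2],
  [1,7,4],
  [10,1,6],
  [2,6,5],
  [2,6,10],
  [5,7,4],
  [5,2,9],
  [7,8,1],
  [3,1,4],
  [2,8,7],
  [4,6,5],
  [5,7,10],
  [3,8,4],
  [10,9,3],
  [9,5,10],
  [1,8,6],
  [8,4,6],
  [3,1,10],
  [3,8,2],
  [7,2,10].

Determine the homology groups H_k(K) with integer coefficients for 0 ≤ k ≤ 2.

Fix the vertex order 1 < 2 < 3 < 4 < 5 < 6 < 7 < 8 < 9 < 10 and write every simplex with vertices in increasing order. Then dim K = 2 and the simplices of K are:

  0-simplices (10): [1], [2], [3], [4], [5], [6], [7], [8], [9], [10]
  1-simplices (30): (30 of them)
  2-simplices (20): (20 of them)

Hence C_0 ≅ Z^10, C_1 ≅ Z^30, C_2 ≅ Z^20.

The boundary map ∂_1: C_1 → C_0 maps an edge to its endpoints' difference, ∂[p,q] = q − p.
The resulting 10×30 matrix has rank 9, and its Smith normal form has invariant factors (1,1,1,1,1,1,1,1,1).

∂_2: C_2 → C_1 acts by ∂[p,q,r] = [q,r] − [p,r] + [p,q]. For instance
  ∂[2,3,9] = [3,9] − [2,9] + [2,3],
  ∂[4,5,7] = [5,7] − [4,7] + [4,5].
This gives a 30×20 integer matrix of rank 20; reducing to Smith normal form yields diagonal entries (1,1,1,1,1,1,1,1,1,1,1,1,1,1,1,1,1,1,1,2).

From H_k ≅ ker(∂_k) / im(∂_{k+1}) we obtain:

  H_0: rank C_0 − rank ∂_1 = 10 − 9 = 1, and the invariant factors of ∂_1 are all 1, so H_0 = Z.
  H_1: rank ker ∂_1 − rank ∂_2 = (30 − 9) − 20 = 1, and ∂_2 has invariant factor 2 > 1, so H_1 = Z ⊕ Z/2.
  H_2: rank ker ∂_2 − rank ∂_3 = (20 − 20) − 0 = 0, and there is no ∂_3, so H_2 = 0.

H_0 ≅ Z,  H_1 ≅ Z ⊕ Z/2,  H_2 = 0.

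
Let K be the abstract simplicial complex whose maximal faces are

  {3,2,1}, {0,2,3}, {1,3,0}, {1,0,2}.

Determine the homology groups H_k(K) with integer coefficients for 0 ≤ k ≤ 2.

H_0 = Z,  H_1 = 0,  H_2 = Z.

We work with the vertex ordering 0 < 1 < 2 < 3. The simplices of K, each written with vertices in increasing order, are:

  0-simplices (4): [0], [1], [2], [3]
  1-simplices (6): [0,1], [0,2], [0,3], [1,2], [1,3], [2,3]
  2-simplices (4): [0,1,2], [0,1,3], [0,2,3], [1,2,3]

giving chain groups C_0 ≅ Z^4, C_1 ≅ Z^6, C_2 ≅ Z^4.

The boundary map ∂_1: C_1 → C_0 is given by ∂[p,q] = [q] − [p]. For instance
  ∂[1,3] = [3] − [1].
This gives a 4×6 integer matrix of rank 3; reducing to Smith normal form yields diagonal entries (1,1,1).

Boundary ∂_2: C_2 → C_1 acts by ∂[p,q,r] = [q,r] − [p,r] + [p,q]. For instance
  ∂[1,2,3] = [2,3] − [1,3] + [1,2],
  ∂[0,2,3] = [2,3] − [0,3] + [0,2].
The 6×4 boundary matrix has rank 3 and Smith normal form diag(1,1,1).

Computing H_k = (kernel of ∂_k) / (image of ∂_{k+1}):

  H_0: rank C_0 − rank ∂_1 = 4 − 3 = 1, and the invariant factors of ∂_1 are all 1, so H_0 = Z.
  H_1: rank ker ∂_1 − rank ∂_2 = (6 − 3) − 3 = 0, and the invariant factors of ∂_2 are all 1, so H_1 = 0.
  H_2: rank ker ∂_2 − rank ∂_3 = (4 − 3) − 0 = 1, and there is no ∂_3, so H_2 = Z.

As a check, the Euler characteristic is 4 − 6 + 4 = 2, which agrees with 1 − 0 + 1 = 2.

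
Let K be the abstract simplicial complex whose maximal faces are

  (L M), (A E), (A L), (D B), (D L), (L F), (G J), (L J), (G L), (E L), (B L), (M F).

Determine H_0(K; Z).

H_0 ≅ Z.

Fix the vertex order A < B < D < E < F < G < J < L < M and write every simplex with vertices in increasing order. Then dim K = 1 and the simplices of K are:

  0-simplices (9): A, B, D, E, F, G, J, L, M
  1-simplices (12): AE, AL, BD, BL, DL, EL, FL, FM, GJ, GL, JL, LM

Hence C_0 ≅ Z^9, C_1 ≅ Z^12.

The boundary map ∂_1: C_1 → C_0 is given by ∂[p,q] = [q] − [p]. For instance
  ∂GJ = J − G.
The 9×12 boundary matrix has rank 8 and Smith normal form diag(1,1,1,1,1,1,1,1).

From H_k ≅ ker(∂_k) / im(∂_{k+1}) we obtain:

  H_0: rank C_0 − rank ∂_1 = 9 − 8 = 1, and the invariant factors of ∂_1 are all 1, so H_0 ≅ Z.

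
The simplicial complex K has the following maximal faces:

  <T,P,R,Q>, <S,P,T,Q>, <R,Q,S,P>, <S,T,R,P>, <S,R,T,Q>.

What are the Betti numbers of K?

b_0 = 1, b_1 = 0, b_2 = 0, b_3 = 1.

Order the vertices as P < Q < R < S < T. Listing each simplex with vertices in this order, K has dimension 3 with simplices:

  0-simplices (5): P, Q, R, S, T
  1-simplices (10): PQ, PR, PS, PT, QR, QS, QT, RS, RT, ST
  2-simplices (10): PQR, PQS, PQT, PRS, PRT, PST, QRS, QRT, QST, RST
  3-simplices (5): PQRS, PQRT, PQST, PRST, QRST

Hence C_0 ≅ Z^5, C_1 ≅ Z^10, C_2 ≅ Z^10, C_3 ≅ Z^5.

The boundary map ∂_1: C_1 → C_0 is given by ∂[p,q] = [q] − [p]. For instance
  ∂PR = R − P.
The 5×10 boundary matrix has rank 4 and Smith normal form diag(1,1,1,1).

Boundary ∂_2: C_2 → C_1 sends each 2-simplex [p,q,r] to [q,r] − [p,r] + [p,q]. For instance
  ∂PST = ST − PT + PS,
  ∂PQT = QT − PT + PQ.
The 10×10 boundary matrix has rank 6 and Smith normal form diag(1,1,1,1,1,1).

∂_3: C_3 → C_2 sends each 3-simplex σ to the alternating sum Σ_i (−1)^i (σ with its i-th vertex removed). For instance
  ∂PQST = QST − PST + PQT − PQS,
  ∂QRST = RST − QST + QRT − QRS.
The 10×5 boundary matrix has rank 4 and Smith normal form diag(1,1,1,1).

Reading off H_k = ker ∂_k / im ∂_{k+1}:

  H_0: rank C_0 − rank ∂_1 = 5 − 4 = 1, and the invariant factors of ∂_1 are all 1, so H_0 = Z.
  H_1: rank ker ∂_1 − rank ∂_2 = (10 − 4) − 6 = 0, and the invariant factors of ∂_2 are all 1, so H_1 = 0.
  H_2: rank ker ∂_2 − rank ∂_3 = (10 − 6) − 4 = 0, and the invariant factors of ∂_3 are all 1, so H_2 = 0.
  H_3: rank ker ∂_3 − rank ∂_4 = (5 − 4) − 0 = 1, and there is no ∂_4, so H_3 = Z.

As a check, the Euler characteristic is 5 − 10 + 10 − 5 = 0, which agrees with 1 − 0 + 0 − 1 = 0.
(K is a triangulation of the 3-sphere S^3.)

Hence the Betti numbers are b_0 = 1, b_1 = 0, b_2 = 0, b_3 = 1.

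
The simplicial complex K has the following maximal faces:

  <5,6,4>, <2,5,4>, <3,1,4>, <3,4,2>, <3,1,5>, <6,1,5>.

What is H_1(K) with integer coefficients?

Take the total order 1 < 2 < 3 < 4 < 5 < 6 on the vertex set. Then K (dimension 2) consists of the simplices:

  0-simplices (6): [1], [2], [3], [4], [5], [6]
  1-simplices (12): [1,3], [1,4], [1,5], [1,6], [2,3], [2,4], [2,5], [3,4], [3,5], [4,5], [4,6], [5,6]
  2-simplices (6): [1,3,4], [1,3,5], [1,5,6], [2,3,4], [2,4,5], [4,5,6]

Hence C_0 ≅ Z^6, C_1 ≅ Z^12, C_2 ≅ Z^6.

∂_1: C_1 → C_0 sends each edge [p,q] (with p < q) to q − p. For instance
  ∂[1,3] = [3] − [1].
The 6×12 boundary matrix has rank 5 and Smith normal form diag(1,1,1,1,1).

∂_2: C_2 → C_1 maps a triangle to the signed sum of its edges. For instance
  ∂[4,5,6] = [5,6] − [4,6] + [4,5],
  ∂[1,3,5] = [3,5] − [1,5] + [1,3].
The 12×6 boundary matrix has rank 6 and Smith normal form diag(1,1,1,1,1,1).

Computing H_k = (kernel of ∂_k) / (image of ∂_{k+1}):

  H_1: rank ker ∂_1 − rank ∂_2 = (12 − 5) − 6 = 1, and the invariant factors of ∂_2 are all 1, so H_1 = Z.

H_1 ≅ Z.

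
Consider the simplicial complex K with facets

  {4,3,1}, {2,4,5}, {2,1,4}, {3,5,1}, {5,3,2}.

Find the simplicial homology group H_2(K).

Fix the vertex order 1 < 2 < 3 < 4 < 5 and write every simplex with vertices in increasing order. Then dim K = 2 and the simplices of K are:

  0-simplices (5): [1], [2], [3], [4], [5]
  1-simplices (10): [1,2], [1,3], [1,4], [1,5], [2,3], [2,4], [2,5], [3,4], [3,5], [4,5]
  2-simplices (5): [1,2,4], [1,3,4], [1,3,5], [2,3,5], [2,4,5]

Hence C_0 ≅ Z^5, C_1 ≅ Z^10, C_2 ≅ Z^5.

Boundary ∂_1: C_1 → C_0 is given by ∂[p,q] = [q] − [p]. For instance
  ∂[1,3] = [3] − [1].
As a 5×10 matrix over Z this has rank 4, with invariant factors (1,1,1,1).

The boundary map ∂_2: C_2 → C_1 acts by ∂[p,q,r] = [q,r] − [p,r] + [p,q]. For instance
  ∂[1,3,4] = [3,4] − [1,4] + [1,3],
  ∂[2,3,5] = [3,5] − [2,5] + [2,3].
This gives a 10×5 integer matrix of rank 5; reducing to Smith normal form yields diagonal entries (1,1,1,1,1).

Computing H_k = (kernel of ∂_k) / (image of ∂_{k+1}):

  H_2: rank ker ∂_2 − rank ∂_3 = (5 − 5) − 0 = 0, and there is no ∂_3, so H_2 ≅ 0.

H_2 = 0.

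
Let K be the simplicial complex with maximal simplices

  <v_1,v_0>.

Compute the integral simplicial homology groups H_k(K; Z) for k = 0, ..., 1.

H_0 = Z,  H_1 = 0.

K has 2 vertices, 1 edge.
rank ∂_0 = 0, rank ∂_1 = 1 ⇒ b_0 = 2 − 0 − 1 = 1; all invariant factors of ∂_1 are 1 so no torsion. So H_0 = Z.
rank ∂_1 = 1, rank ∂_2 = 0 ⇒ b_1 = 1 − 1 − 0 = 0. So H_1 = 0.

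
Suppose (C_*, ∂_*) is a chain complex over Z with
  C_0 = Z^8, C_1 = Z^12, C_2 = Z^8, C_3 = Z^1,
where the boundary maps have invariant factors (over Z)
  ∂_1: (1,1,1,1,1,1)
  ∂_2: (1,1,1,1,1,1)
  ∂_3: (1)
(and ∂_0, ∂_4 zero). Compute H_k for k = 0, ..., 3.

H_0: b_0 = 8 − 0 − 6 = 2; torsion from ∂_1 factors > 1: none. So H_0 = Z^2.
H_1: b_1 = 12 − 6 − 6 = 0; torsion from ∂_2 factors > 1: none. So H_1 = 0.
H_2: b_2 = 8 − 6 − 1 = 1; torsion from ∂_3 factors > 1: none. So H_2 = Z.
H_3: b_3 = 1 − 1 − 0 = 0; torsion from ∂_4 factors > 1: none. So H_3 = 0.

H_0 = Z^2,  H_1 = 0,  H_2 = Z,  H_3 = 0.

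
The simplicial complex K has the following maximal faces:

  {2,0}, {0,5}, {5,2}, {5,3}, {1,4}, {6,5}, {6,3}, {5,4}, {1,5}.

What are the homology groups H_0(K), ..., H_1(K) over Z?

Take the total order 0 < 1 < 2 < 3 < 4 < 5 < 6 on the vertex set. Then K (dimension 1) consists of the simplices:

  0-simplices (7): [0], [1], [2], [3], [4], [5], [6]
  1-simplices (9): [0,2], [0,5], [1,4], [1,5], [2,5], [3,5], [3,6], [4,5], [5,6]

Hence C_0 ≅ Z^7, C_1 ≅ Z^9.

The boundary map ∂_1: C_1 → C_0 maps an edge to its endpoints' difference, ∂[p,q] = q − p.
The resulting 7×9 matrix has rank 6, and its Smith normal form has invariant factors (1,1,1,1,1,1).

Computing H_k = (kernel of ∂_k) / (image of ∂_{k+1}):

  H_0: rank C_0 − rank ∂_1 = 7 − 6 = 1, and the invariant factors of ∂_1 are all 1, so H_0 = Z.
  H_1: rank ker ∂_1 − rank ∂_2 = (9 − 6) − 0 = 3, and there is no ∂_2, so H_1 = Z^3.

H_0 ≅ Z,  H_1 ≅ Z^3.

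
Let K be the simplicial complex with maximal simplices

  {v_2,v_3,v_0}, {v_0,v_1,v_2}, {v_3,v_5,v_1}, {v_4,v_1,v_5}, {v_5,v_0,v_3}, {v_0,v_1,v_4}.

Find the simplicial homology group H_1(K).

H_1 = Z.

Order the vertices as v_0 < v_1 < v_2 < v_3 < v_4 < v_5. Listing each simplex with vertices in this order, K has dimension 2 with simplices:

  0-simplices (6): [v_0], [v_1], [v_2], [v_3], [v_4], [v_5]
  1-simplices (12): [v_0,v_1], [v_0,v_2], [v_0,v_3], [v_0,v_4], [v_0,v_5], [v_1,v_2], [v_1,v_3], [v_1,v_4], [v_1,v_5], [v_2,v_3], [v_3,v_5], [v_4,v_5]
  2-simplices (6): [v_0,v_1,v_2], [v_0,v_1,v_4], [v_0,v_2,v_3], [v_0,v_3,v_5], [v_1,v_3,v_5], [v_1,v_4,v_5]

Hence C_0 ≅ Z^6, C_1 ≅ Z^12, C_2 ≅ Z^6.

The boundary map ∂_1: C_1 → C_0 sends each edge [p,q] (with p < q) to q − p. For instance
  ∂[v_2,v_3] = [v_3] − [v_2].
The 6×12 boundary matrix has rank 5 and Smith normal form diag(1,1,1,1,1).

Boundary ∂_2: C_2 → C_1 acts by ∂[p,q,r] = [q,r] − [p,r] + [p,q]. For instance
  ∂[v_0,v_1,v_4] = [v_1,v_4] − [v_0,v_4] + [v_0,v_1],
  ∂[v_0,v_3,v_5] = [v_3,v_5] − [v_0,v_5] + [v_0,v_3].
This gives a 12×6 integer matrix of rank 6; reducing to Smith normal form yields diagonal entries (1,1,1,1,1,1).

Computing H_k = (kernel of ∂_k) / (image of ∂_{k+1}):

  H_1: rank ker ∂_1 − rank ∂_2 = (12 − 5) − 6 = 1, and the invariant factors of ∂_2 are all 1, so H_1 ≅ Z.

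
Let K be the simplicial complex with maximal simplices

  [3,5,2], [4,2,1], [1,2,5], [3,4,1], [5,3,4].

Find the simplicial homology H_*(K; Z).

Order the vertices as 1 < 2 < 3 < 4 < 5. Listing each simplex with vertices in this order, K has dimension 2 with simplices:

  0-simplices (5): [1], [2], [3], [4], [5]
  1-simplices (10): [1,2], [1,3], [1,4], [1,5], [2,3], [2,4], [2,5], [3,4], [3,5], [4,5]
  2-simplices (5): [1,2,4], [1,2,5], [1,3,4], [2,3,5], [3,4,5]

Hence C_0 ≅ Z^5, C_1 ≅ Z^10, C_2 ≅ Z^5.

∂_1: C_1 → C_0 maps an edge to its endpoints' difference, ∂[p,q] = q − p. For instance
  ∂[1,2] = [2] − [1].
This gives a 5×10 integer matrix of rank 4; reducing to Smith normal form yields diagonal entries (1,1,1,1).

The boundary map ∂_2: C_2 → C_1 acts by ∂[p,q,r] = [q,r] − [p,r] + [p,q]. For instance
  ∂[1,2,5] = [2,5] − [1,5] + [1,2],
  ∂[1,3,4] = [3,4] − [1,4] + [1,3].
As a 10×5 matrix over Z this has rank 5, with invariant factors (1,1,1,1,1).

From H_k ≅ ker(∂_k) / im(∂_{k+1}) we obtain:

  H_0: rank C_0 − rank ∂_1 = 5 − 4 = 1, and the invariant factors of ∂_1 are all 1, so H_0 = Z.
  H_1: rank ker ∂_1 − rank ∂_2 = (10 − 4) − 5 = 1, and the invariant factors of ∂_2 are all 1, so H_1 = Z.
  H_2: rank ker ∂_2 − rank ∂_3 = (5 − 5) − 0 = 0, and there is no ∂_3, so H_2 = 0.

H_0 ≅ Z,  H_1 ≅ Z,  H_2 = 0.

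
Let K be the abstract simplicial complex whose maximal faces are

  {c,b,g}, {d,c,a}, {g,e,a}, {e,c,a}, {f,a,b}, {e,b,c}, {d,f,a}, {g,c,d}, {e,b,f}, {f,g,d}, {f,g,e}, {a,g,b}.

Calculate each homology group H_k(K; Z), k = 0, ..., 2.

K has 7 vertices, 18 edges, 12 triangles.
rank ∂_0 = 0, rank ∂_1 = 6 ⇒ b_0 = 7 − 0 − 6 = 1; all invariant factors of ∂_1 are 1 so no torsion. So H_0 ≅ Z.
rank ∂_1 = 6, rank ∂_2 = 12 ⇒ b_1 = 18 − 6 − 12 = 0; ∂_2 has invariant factor(s) [2] giving torsion. So H_1 ≅ Z/2.
rank ∂_2 = 12, rank ∂_3 = 0 ⇒ b_2 = 12 − 12 − 0 = 0. So H_2 ≅ 0.

H_0 ≅ Z,  H_1 ≅ Z/2,  H_2 = 0.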